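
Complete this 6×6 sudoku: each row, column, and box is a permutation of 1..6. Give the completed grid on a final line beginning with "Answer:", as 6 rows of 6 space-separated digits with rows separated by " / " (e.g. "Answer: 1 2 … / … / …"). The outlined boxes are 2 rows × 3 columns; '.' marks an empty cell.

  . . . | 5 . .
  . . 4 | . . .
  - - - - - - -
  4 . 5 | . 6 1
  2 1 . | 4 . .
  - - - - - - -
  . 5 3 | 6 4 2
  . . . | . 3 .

Step 1. [r4c6∈{3,5}] 3 has one home in row 4: r4c6, so r4c6=3.
Step 2. [r2c4∈{1,2,3}] across col 4, 3 lands solely at r2c4, so r2c4=3.
Step 3. [r5c1∈{1}] nothing but 1 survives at r5c1, so r5c1=1.
Step 4. [r6c1∈{6}] only 6 remains possible at r6c1. So r6c1=6.
Step 5. [r1c3∈{1,2,6}] 1 has one home in col 3: r1c3, so r1c3=1.
Step 6. [r1c5∈{2}] r1c5 has the single candidate 2 ⇒ r1c5=2.
Step 7. [r2c6∈{6}] nothing but 6 survives at r2c6, so r2c6=6.
Step 8. [r6c3∈{2}] r6c3 is down to just 2 ⇒ r6c3=2.
Step 9. [r1c1∈{3}] r1c1 is down to just 3, so r1c1=3.
Step 10. [r4c3∈{6}] only 6 remains possible at r4c3, so r4c3=6.
Step 11. [r2c2∈{2}] r2c2 has the single candidate 2, so r2c2=2.
Step 12. [r1c2∈{6}] r1c2's peers cover all but 6 ⇒ r1c2=6.
Step 13. [r4c5∈{5}] r4c5 has the single candidate 5. So r4c5=5.
Step 14. [r6c4∈{1}] r6c4 is down to just 1, so r6c4=1.
Step 15. [r2c5∈{1}] only 1 remains possible at r2c5, so r2c5=1.
Step 16. [r3c4∈{2}] r3c4 is down to just 2, so r3c4=2.
Step 17. [r3c2∈{3}] r3c2 is down to just 3, so r3c2=3.
Step 18. [r6c6∈{5}] r6c6 has the single candidate 5. So r6c6=5.
Step 19. [r2c1∈{5}] r2c1 has the single candidate 5, so r2c1=5.
Step 20. [r6c2∈{4}] only 4 remains possible at r6c2. So r6c2=4.
Step 21. [r1c6∈{4}] only 4 remains possible at r1c6, so r1c6=4.

Answer: 3 6 1 5 2 4 / 5 2 4 3 1 6 / 4 3 5 2 6 1 / 2 1 6 4 5 3 / 1 5 3 6 4 2 / 6 4 2 1 3 5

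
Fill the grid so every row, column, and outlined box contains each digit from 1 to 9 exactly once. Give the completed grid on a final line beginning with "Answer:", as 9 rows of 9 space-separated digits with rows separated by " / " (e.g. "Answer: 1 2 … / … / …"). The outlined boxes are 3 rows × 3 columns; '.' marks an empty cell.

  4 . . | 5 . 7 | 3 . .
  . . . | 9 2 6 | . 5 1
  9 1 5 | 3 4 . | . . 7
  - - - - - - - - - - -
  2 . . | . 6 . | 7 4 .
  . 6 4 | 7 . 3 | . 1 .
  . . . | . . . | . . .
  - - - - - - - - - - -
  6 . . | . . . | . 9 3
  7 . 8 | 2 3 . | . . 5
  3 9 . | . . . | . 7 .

Step 1. [r9c9∈{2,4,6,8}] r9c9 is the only open cell in col 9 admitting 4 ⇒ r9c9=4.
Step 2. [r6c6∈{1,2,4,5,8,9}] r6c6 is the only open cell in col 6 admitting 2 ⇒ r6c6=2.
Step 3. [r6c1∈{1,5,8}] r6c1 is the only open cell in col 1 admitting 1 ⇒ r6c1=1.
Step 4. [r7c2∈{2,4,5}] box 7 places 5 nowhere but r7c2 ⇒ r7c2=5.
Step 5. [r4c6∈{1,5,8,9}] in row 4, 5 fits only at r4c6 ⇒ r4c6=5.
Step 6. [r1c9∈{2,6,8,9}] across row 1, 9 lands solely at r1c9. So r1c9=9.
Step 7. [r4c9∈{8}] r4c9 has the single candidate 8. So r4c9=8.
Step 8. [r8c8∈{6}] only 6 remains possible at r8c8 ⇒ r8c8=6.
Step 9. [r3c6∈{8}] r3c6 is down to just 8, so r3c6=8.
Step 10. [r9c6∈{1}] r9c6's peers cover all but 1 ⇒ r9c6=1.
Step 11. [r4c2∈{3}] r4c2's peers cover all but 3. So r4c2=3.
Step 12. [r2c1∈{8}] nothing but 8 survives at r2c1, so r2c1=8.
Step 13. [r5c5∈{8,9}] across row 5, 8 lands solely at r5c5 ⇒ r5c5=8.
Step 14. [r6c7∈{5,6,9}] 5 has one home in row 6: r6c7, so r6c7=5.
Step 15. [r9c3∈{2}] only 2 remains possible at r9c3. So r9c3=2.
Step 16. [r7c7∈{1,2,8}] r7c7 is the only open cell in row 7 admitting 2. So r7c7=2.
Step 17. [r7c4∈{4,8}] across row 7, 8 lands solely at r7c4. So r7c4=8.
Step 18. [r2c2∈{7}] r2c2 is down to just 7. So r2c2=7.
Step 19. [r1c2∈{2}] r1c2 is down to just 2 ⇒ r1c2=2.
Step 20. [r4c3∈{9}] r4c3 has the single candidate 9, so r4c3=9.
Step 21. [r8c2∈{4}] r8c2 is down to just 4. So r8c2=4.
Step 22. [r1c8∈{8}] r1c8 is down to just 8 ⇒ r1c8=8.
Step 23. [r2c3∈{3}] r2c3 is down to just 3. So r2c3=3.
Step 24. [r4c4∈{1}] r4c4 has the single candidate 1 ⇒ r4c4=1.
Step 25. [r6c9∈{6}] only 6 remains possible at r6c9 ⇒ r6c9=6.
Step 26. [r1c5∈{1}] nothing but 1 survives at r1c5. So r1c5=1.
Step 27. [r6c3∈{7}] nothing but 7 survives at r6c3, so r6c3=7.
Step 28. [r2c7∈{4}] only 4 remains possible at r2c7 ⇒ r2c7=4.
Step 29. [r7c3∈{1}] nothing but 1 survives at r7c3 ⇒ r7c3=1.
Step 30. [r6c4∈{4}] r6c4 is down to just 4, so r6c4=4.
Step 31. [r7c5∈{7}] r7c5's peers cover all but 7, so r7c5=7.
Step 32. [r6c2∈{8}] only 8 remains possible at r6c2. So r6c2=8.
Step 33. [r5c1∈{5}] r5c1 has the single candidate 5 ⇒ r5c1=5.
Step 34. [r1c3∈{6}] nothing but 6 survives at r1c3. So r1c3=6.
Step 35. [r3c8∈{2}] r3c8's peers cover all but 2. So r3c8=2.
Step 36. [r6c8∈{3}] r6c8 is down to just 3 ⇒ r6c8=3.
Step 37. [r7c6∈{4}] r7c6 is down to just 4, so r7c6=4.
Step 38. [r5c7∈{9}] r5c7 is down to just 9. So r5c7=9.
Step 39. [r8c7∈{1}] r8c7 has the single candidate 1. So r8c7=1.
Step 40. [r9c4∈{6}] nothing but 6 survives at r9c4 ⇒ r9c4=6.
Step 41. [r8c6∈{9}] r8c6 is down to just 9 ⇒ r8c6=9.
Step 42. [r3c7∈{6}] r3c7 is down to just 6 ⇒ r3c7=6.
Step 43. [r5c9∈{2}] r5c9's peers cover all but 2. So r5c9=2.
Step 44. [r6c5∈{9}] r6c5 has the single candidate 9 ⇒ r6c5=9.
Step 45. [r9c7∈{8}] r9c7's peers cover all but 8, so r9c7=8.
Step 46. [r9c5∈{5}] nothing but 5 survives at r9c5, so r9c5=5.

Answer: 4 2 6 5 1 7 3 8 9 / 8 7 3 9 2 6 4 5 1 / 9 1 5 3 4 8 6 2 7 / 2 3 9 1 6 5 7 4 8 / 5 6 4 7 8 3 9 1 2 / 1 8 7 4 9 2 5 3 6 / 6 5 1 8 7 4 2 9 3 / 7 4 8 2 3 9 1 6 5 / 3 9 2 6 5 1 8 7 4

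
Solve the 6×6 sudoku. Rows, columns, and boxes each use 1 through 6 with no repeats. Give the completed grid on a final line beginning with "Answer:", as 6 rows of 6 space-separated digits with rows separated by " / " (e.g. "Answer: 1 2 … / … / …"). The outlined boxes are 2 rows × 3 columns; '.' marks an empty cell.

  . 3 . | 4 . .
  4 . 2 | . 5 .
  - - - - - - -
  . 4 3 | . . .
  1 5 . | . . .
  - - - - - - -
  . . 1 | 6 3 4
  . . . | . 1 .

Step 1. [r3c1∈{2,6}] across box 3, 2 lands solely at r3c1 ⇒ r3c1=2.
Step 2. [r1c6∈{1,2,6}] r1c6 is the only open cell in row 1 admitting 1 ⇒ r1c6=1.
Step 3. [r3c5∈{6}] only 6 remains possible at r3c5. So r3c5=6.
Step 4. [r5c1∈{5}] only 5 remains possible at r5c1 ⇒ r5c1=5.
Step 5. [r1c1∈{6}] r1c1 has the single candidate 6 ⇒ r1c1=6.
Step 6. [r6c2∈{2,6}] col 2 places 6 nowhere but r6c2. So r6c2=6.
Step 7. [r3c6∈{5}] r3c6 is down to just 5 ⇒ r3c6=5.
Step 8. [r6c6∈{2}] r6c6 has the single candidate 2. So r6c6=2.
Step 9. [r4c4∈{2,3}] across col 4, 2 lands solely at r4c4. So r4c4=2.
Step 10. [r2c4∈{3}] only 3 remains possible at r2c4. So r2c4=3.
Step 11. [r6c1∈{3}] r6c1's peers cover all but 3, so r6c1=3.
Step 12. [r2c2∈{1}] only 1 remains possible at r2c2, so r2c2=1.
Step 13. [r3c4∈{1}] r3c4 has the single candidate 1. So r3c4=1.
Step 14. [r4c5∈{4}] only 4 remains possible at r4c5 ⇒ r4c5=4.
Step 15. [r4c3∈{6}] only 6 remains possible at r4c3. So r4c3=6.
Step 16. [r6c4∈{5}] r6c4's peers cover all but 5. So r6c4=5.
Step 17. [r6c3∈{4}] r6c3 has the single candidate 4, so r6c3=4.
Step 18. [r4c6∈{3}] r4c6 is down to just 3 ⇒ r4c6=3.
Step 19. [r1c3∈{5}] r1c3 has the single candidate 5, so r1c3=5.
Step 20. [r2c6∈{6}] r2c6's peers cover all but 6, so r2c6=6.
Step 21. [r5c2∈{2}] r5c2's peers cover all but 2 ⇒ r5c2=2.
Step 22. [r1c5∈{2}] nothing but 2 survives at r1c5. So r1c5=2.

Answer: 6 3 5 4 2 1 / 4 1 2 3 5 6 / 2 4 3 1 6 5 / 1 5 6 2 4 3 / 5 2 1 6 3 4 / 3 6 4 5 1 2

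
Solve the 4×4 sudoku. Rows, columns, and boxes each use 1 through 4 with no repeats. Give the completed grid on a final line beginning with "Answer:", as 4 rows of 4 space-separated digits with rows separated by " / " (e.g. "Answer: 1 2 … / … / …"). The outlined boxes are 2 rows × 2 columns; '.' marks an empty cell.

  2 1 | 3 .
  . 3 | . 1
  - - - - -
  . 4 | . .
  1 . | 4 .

Step 1. [r4c4∈{2,3}] across row 4, 3 lands solely at r4c4 ⇒ r4c4=3.
Step 2. [r3c4∈{2}] only 2 remains possible at r3c4. So r3c4=2.
Step 3. [r4c2∈{2}] r4c2's peers cover all but 2 ⇒ r4c2=2.
Step 4. [r1c4∈{4}] r1c4's peers cover all but 4 ⇒ r1c4=4.
Step 5. [r2c3∈{2}] r2c3 has the single candidate 2. So r2c3=2.
Step 6. [r2c1∈{4}] nothing but 4 survives at r2c1 ⇒ r2c1=4.
Step 7. [r3c3∈{1}] r3c3 has the single candidate 1, so r3c3=1.
Step 8. [r3c1∈{3}] r3c1's peers cover all but 3, so r3c1=3.

Answer: 2 1 3 4 / 4 3 2 1 / 3 4 1 2 / 1 2 4 3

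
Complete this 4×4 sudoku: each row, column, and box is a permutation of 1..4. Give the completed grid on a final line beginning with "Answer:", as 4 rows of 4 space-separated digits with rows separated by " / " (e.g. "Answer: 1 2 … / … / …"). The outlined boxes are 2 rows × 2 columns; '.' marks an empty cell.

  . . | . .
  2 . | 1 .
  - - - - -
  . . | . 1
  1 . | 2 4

Step 1. [r4c2∈{3}] r4c2 is down to just 3, so r4c2=3.
Step 2. [r2c2∈{4}] r2c2's peers cover all but 4, so r2c2=4.
Step 3. [r2c4∈{3}] only 3 remains possible at r2c4, so r2c4=3.
Step 4. [r1c3∈{4}] r1c3 is down to just 4. So r1c3=4.
Step 5. [r1c2∈{1}] nothing but 1 survives at r1c2. So r1c2=1.
Step 6. [r1c1∈{3}] nothing but 3 survives at r1c1 ⇒ r1c1=3.
Step 7. [r3c2∈{2}] r3c2's peers cover all but 2, so r3c2=2.
Step 8. [r3c3∈{3}] only 3 remains possible at r3c3 ⇒ r3c3=3.
Step 9. [r3c1∈{4}] only 4 remains possible at r3c1. So r3c1=4.
Step 10. [r1c4∈{2}] r1c4's peers cover all but 2. So r1c4=2.

Answer: 3 1 4 2 / 2 4 1 3 / 4 2 3 1 / 1 3 2 4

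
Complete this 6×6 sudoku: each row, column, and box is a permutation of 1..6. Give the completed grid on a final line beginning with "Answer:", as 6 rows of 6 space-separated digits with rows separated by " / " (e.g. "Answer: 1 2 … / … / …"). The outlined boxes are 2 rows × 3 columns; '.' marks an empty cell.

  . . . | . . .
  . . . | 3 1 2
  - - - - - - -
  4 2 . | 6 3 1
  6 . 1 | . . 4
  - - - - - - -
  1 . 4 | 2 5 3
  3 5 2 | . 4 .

Step 1. [r1c6∈{5,6}] 5 has one home in col 6: r1c6. So r1c6=5.
Step 2. [r1c2∈{1,3,4,6}] r1c2 is the only open cell in row 1 admitting 1, so r1c2=1.
Step 3. [r3c3∈{5}] r3c3's peers cover all but 5, so r3c3=5.
Step 4. [r2c3∈{6}] r2c3 has the single candidate 6 ⇒ r2c3=6.
Step 5. [r6c4∈{1}] r6c4's peers cover all but 1 ⇒ r6c4=1.
Step 6. [r2c2∈{4}] r2c2's peers cover all but 4. So r2c2=4.
Step 7. [r5c2∈{6}] only 6 remains possible at r5c2 ⇒ r5c2=6.
Step 8. [r1c5∈{6}] nothing but 6 survives at r1c5 ⇒ r1c5=6.
Step 9. [r1c3∈{3}] r1c3's peers cover all but 3, so r1c3=3.
Step 10. [r1c1∈{2}] nothing but 2 survives at r1c1. So r1c1=2.
Step 11. [r2c1∈{5}] r2c1 is down to just 5. So r2c1=5.
Step 12. [r4c2∈{3}] nothing but 3 survives at r4c2, so r4c2=3.
Step 13. [r6c6∈{6}] r6c6 has the single candidate 6. So r6c6=6.
Step 14. [r4c5∈{2}] only 2 remains possible at r4c5, so r4c5=2.
Step 15. [r4c4∈{5}] nothing but 5 survives at r4c4, so r4c4=5.
Step 16. [r1c4∈{4}] r1c4 is down to just 4, so r1c4=4.

Answer: 2 1 3 4 6 5 / 5 4 6 3 1 2 / 4 2 5 6 3 1 / 6 3 1 5 2 4 / 1 6 4 2 5 3 / 3 5 2 1 4 6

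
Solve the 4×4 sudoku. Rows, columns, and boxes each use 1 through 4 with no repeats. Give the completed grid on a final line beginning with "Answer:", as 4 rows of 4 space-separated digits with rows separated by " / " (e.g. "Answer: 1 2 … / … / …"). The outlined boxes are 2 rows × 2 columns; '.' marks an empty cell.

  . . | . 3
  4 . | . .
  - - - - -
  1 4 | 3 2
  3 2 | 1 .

Step 1. [r2c4∈{1}] r2c4 has the single candidate 1. So r2c4=1.
Step 2. [r1c1∈{2}] nothing but 2 survives at r1c1 ⇒ r1c1=2.
Step 3. [r1c3∈{4}] r1c3 has the single candidate 4. So r1c3=4.
Step 4. [r1c2∈{1}] r1c2's peers cover all but 1. So r1c2=1.
Step 5. [r2c3∈{2}] nothing but 2 survives at r2c3, so r2c3=2.
Step 6. [r4c4∈{4}] only 4 remains possible at r4c4. So r4c4=4.
Step 7. [r2c2∈{3}] nothing but 3 survives at r2c2 ⇒ r2c2=3.

Answer: 2 1 4 3 / 4 3 2 1 / 1 4 3 2 / 3 2 1 4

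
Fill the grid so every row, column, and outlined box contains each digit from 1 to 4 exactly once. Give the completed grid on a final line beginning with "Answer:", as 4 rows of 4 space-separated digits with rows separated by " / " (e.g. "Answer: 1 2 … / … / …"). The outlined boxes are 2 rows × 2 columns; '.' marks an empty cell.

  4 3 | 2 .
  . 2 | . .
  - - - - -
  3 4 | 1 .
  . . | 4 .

Step 1. [r2c1∈{1}] nothing but 1 survives at r2c1 ⇒ r2c1=1.
Step 2. [r4c4∈{2,3}] row 4 places 3 nowhere but r4c4. So r4c4=3.
Step 3. [r1c4∈{1}] r1c4 is down to just 1. So r1c4=1.
Step 4. [r4c2∈{1}] r4c2 has the single candidate 1 ⇒ r4c2=1.
Step 5. [r4c1∈{2}] only 2 remains possible at r4c1, so r4c1=2.
Step 6. [r3c4∈{2}] nothing but 2 survives at r3c4, so r3c4=2.
Step 7. [r2c3∈{3}] r2c3 has the single candidate 3, so r2c3=3.
Step 8. [r2c4∈{4}] r2c4 is down to just 4 ⇒ r2c4=4.

Answer: 4 3 2 1 / 1 2 3 4 / 3 4 1 2 / 2 1 4 3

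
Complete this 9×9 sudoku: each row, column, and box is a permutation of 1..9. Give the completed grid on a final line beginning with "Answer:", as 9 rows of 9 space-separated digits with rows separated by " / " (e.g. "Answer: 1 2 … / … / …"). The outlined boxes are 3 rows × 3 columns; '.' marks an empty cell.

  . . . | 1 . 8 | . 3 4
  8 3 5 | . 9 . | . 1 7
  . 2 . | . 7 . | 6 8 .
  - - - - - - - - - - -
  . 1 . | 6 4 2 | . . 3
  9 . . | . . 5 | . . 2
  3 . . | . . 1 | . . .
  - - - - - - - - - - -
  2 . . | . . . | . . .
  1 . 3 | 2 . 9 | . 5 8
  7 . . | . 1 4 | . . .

Step 1. [r6c5∈{8}] only 8 remains possible at r6c5 ⇒ r6c5=8.
Step 2. [r8c7∈{4,7}] across row 8, 7 lands solely at r8c7 ⇒ r8c7=7.
Step 3. [r8c2∈{4,6}] 4 has one home in row 8: r8c2. So r8c2=4.
Step 4. [r6c4∈{7,9}] in col 4, 9 fits only at r6c4. So r6c4=9.
Step 5. [r5c4∈{3,7}] r5c4 is the only open cell in box 5 admitting 7. So r5c4=7.
Step 6. [r1c5∈{2,5,6}] in col 5, 2 fits only at r1c5, so r1c5=2.
Step 7. [r7c5∈{3,5,6}] col 5 places 5 nowhere but r7c5, so r7c5=5.
Step 8. [r9c2∈{5,6,8,9}] r9c2 is the only open cell in row 9 admitting 5. So r9c2=5.
Step 9. [r1c7∈{5,9}] row 1 places 5 nowhere but r1c7, so r1c7=5.
Step 10. [r6c7∈{4}] r6c7 has the single candidate 4. So r6c7=4.
Step 11. [r5c8∈{6}] r5c8's peers cover all but 6 ⇒ r5c8=6.
Step 12. [r5c2∈{8}] r5c2 has the single candidate 8, so r5c2=8.
Step 13. [r4c3∈{7}] r4c3's peers cover all but 7 ⇒ r4c3=7.
Step 14. [r3c9∈{9}] r3c9's peers cover all but 9, so r3c9=9.
Step 15. [r6c2∈{6}] r6c2 has the single candidate 6 ⇒ r6c2=6.
Step 16. [r7c2∈{9}] r7c2 is down to just 9. So r7c2=9.
Step 17. [r4c8∈{9}] nothing but 9 survives at r4c8, so r4c8=9.
Step 18. [r3c4∈{3,4,5}] row 3 places 5 nowhere but r3c4, so r3c4=5.
Step 19. [r7c9∈{1,6}] in col 9, 1 fits only at r7c9 ⇒ r7c9=1.
Step 20. [r7c7∈{3}] nothing but 3 survives at r7c7. So r7c7=3.
Step 21. [r7c4∈{8}] r7c4's peers cover all but 8. So r7c4=8.
Step 22. [r7c3∈{6}] nothing but 6 survives at r7c3. So r7c3=6.
Step 23. [r9c8∈{2}] r9c8 has the single candidate 2, so r9c8=2.
Step 24. [r3c3∈{1,4}] across row 3, 1 lands solely at r3c3, so r3c3=1.
Step 25. [r7c8∈{4}] r7c8 has the single candidate 4, so r7c8=4.
Step 26. [r9c4∈{3}] r9c4's peers cover all but 3, so r9c4=3.
Step 27. [r1c3∈{9}] r1c3's peers cover all but 9 ⇒ r1c3=9.
Step 28. [r6c8∈{7}] r6c8 is down to just 7 ⇒ r6c8=7.
Step 29. [r3c1∈{4}] r3c1's peers cover all but 4, so r3c1=4.
Step 30. [r9c3∈{8}] r9c3's peers cover all but 8 ⇒ r9c3=8.
Step 31. [r2c4∈{4}] r2c4 has the single candidate 4. So r2c4=4.
Step 32. [r4c1∈{5}] nothing but 5 survives at r4c1 ⇒ r4c1=5.
Step 33. [r7c6∈{7}] r7c6 has the single candidate 7. So r7c6=7.
Step 34. [r5c3∈{4}] nothing but 4 survives at r5c3, so r5c3=4.
Step 35. [r2c7∈{2}] r2c7 has the single candidate 2. So r2c7=2.
Step 36. [r8c5∈{6}] nothing but 6 survives at r8c5. So r8c5=6.
Step 37. [r2c6∈{6}] r2c6's peers cover all but 6. So r2c6=6.
Step 38. [r1c1∈{6}] only 6 remains possible at r1c1 ⇒ r1c1=6.
Step 39. [r6c9∈{5}] r6c9 has the single candidate 5 ⇒ r6c9=5.
Step 40. [r3c6∈{3}] nothing but 3 survives at r3c6 ⇒ r3c6=3.
Step 41. [r5c7∈{1}] r5c7's peers cover all but 1 ⇒ r5c7=1.
Step 42. [r5c5∈{3}] nothing but 3 survives at r5c5, so r5c5=3.
Step 43. [r1c2∈{7}] r1c2's peers cover all but 7 ⇒ r1c2=7.
Step 44. [r6c3∈{2}] only 2 remains possible at r6c3 ⇒ r6c3=2.
Step 45. [r9c7∈{9}] only 9 remains possible at r9c7 ⇒ r9c7=9.
Step 46. [r9c9∈{6}] only 6 remains possible at r9c9, so r9c9=6.
Step 47. [r4c7∈{8}] only 8 remains possible at r4c7. So r4c7=8.

Answer: 6 7 9 1 2 8 5 3 4 / 8 3 5 4 9 6 2 1 7 / 4 2 1 5 7 3 6 8 9 / 5 1 7 6 4 2 8 9 3 / 9 8 4 7 3 5 1 6 2 / 3 6 2 9 8 1 4 7 5 / 2 9 6 8 5 7 3 4 1 / 1 4 3 2 6 9 7 5 8 / 7 5 8 3 1 4 9 2 6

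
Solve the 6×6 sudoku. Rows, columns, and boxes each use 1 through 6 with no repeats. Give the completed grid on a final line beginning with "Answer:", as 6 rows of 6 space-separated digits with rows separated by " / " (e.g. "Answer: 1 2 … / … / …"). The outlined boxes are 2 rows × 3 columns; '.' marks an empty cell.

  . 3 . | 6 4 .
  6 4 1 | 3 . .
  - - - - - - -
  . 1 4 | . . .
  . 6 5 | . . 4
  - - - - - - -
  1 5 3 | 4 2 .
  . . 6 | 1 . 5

Step 1. [r3c6∈{2,3,6}] 3 has one home in col 6: r3c6 ⇒ r3c6=3.
Step 2. [r3c1∈{2}] r3c1 has the single candidate 2 ⇒ r3c1=2.
Step 3. [r3c5∈{5,6}] in row 3, 6 fits only at r3c5, so r3c5=6.
Step 4. [r1c6∈{1,2}] across row 1, 1 lands solely at r1c6. So r1c6=1.
Step 5. [r1c1∈{5}] r1c1's peers cover all but 5. So r1c1=5.
Step 6. [r1c3∈{2}] r1c3 has the single candidate 2. So r1c3=2.
Step 7. [r2c6∈{2}] only 2 remains possible at r2c6. So r2c6=2.
Step 8. [r4c1∈{3}] nothing but 3 survives at r4c1 ⇒ r4c1=3.
Step 9. [r4c5∈{1}] nothing but 1 survives at r4c5. So r4c5=1.
Step 10. [r2c5∈{5}] r2c5's peers cover all but 5. So r2c5=5.
Step 11. [r6c2∈{2}] r6c2's peers cover all but 2 ⇒ r6c2=2.
Step 12. [r5c6∈{6}] only 6 remains possible at r5c6, so r5c6=6.
Step 13. [r3c4∈{5}] r3c4 has the single candidate 5 ⇒ r3c4=5.
Step 14. [r6c1∈{4}] r6c1 has the single candidate 4. So r6c1=4.
Step 15. [r4c4∈{2}] r4c4 has the single candidate 2. So r4c4=2.
Step 16. [r6c5∈{3}] r6c5's peers cover all but 3 ⇒ r6c5=3.

Answer: 5 3 2 6 4 1 / 6 4 1 3 5 2 / 2 1 4 5 6 3 / 3 6 5 2 1 4 / 1 5 3 4 2 6 / 4 2 6 1 3 5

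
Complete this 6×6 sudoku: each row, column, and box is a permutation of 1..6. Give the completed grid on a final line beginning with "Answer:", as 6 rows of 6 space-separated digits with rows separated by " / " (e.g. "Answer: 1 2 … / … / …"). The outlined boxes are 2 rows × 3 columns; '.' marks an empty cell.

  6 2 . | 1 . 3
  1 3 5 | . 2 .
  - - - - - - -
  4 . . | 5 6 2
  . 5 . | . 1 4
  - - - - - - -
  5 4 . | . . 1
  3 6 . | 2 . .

Step 1. [r4c4∈{3}] nothing but 3 survives at r4c4 ⇒ r4c4=3.
Step 2. [r2c4∈{4,6}] r2c4 is the only open cell in row 2 admitting 4 ⇒ r2c4=4.
Step 3. [r6c6∈{5}] r6c6 is down to just 5, so r6c6=5.
Step 4. [r5c3∈{2}] r5c3's peers cover all but 2 ⇒ r5c3=2.
Step 5. [r3c2∈{1}] r3c2 is down to just 1, so r3c2=1.
Step 6. [r1c5∈{5}] only 5 remains possible at r1c5. So r1c5=5.
Step 7. [r6c3∈{1}] only 1 remains possible at r6c3 ⇒ r6c3=1.
Step 8. [r3c3∈{3}] r3c3's peers cover all but 3. So r3c3=3.
Step 9. [r1c3∈{4}] r1c3's peers cover all but 4 ⇒ r1c3=4.
Step 10. [r5c4∈{6}] only 6 remains possible at r5c4 ⇒ r5c4=6.
Step 11. [r6c5∈{4}] r6c5's peers cover all but 4. So r6c5=4.
Step 12. [r2c6∈{6}] r2c6 has the single candidate 6, so r2c6=6.
Step 13. [r4c1∈{2}] r4c1's peers cover all but 2, so r4c1=2.
Step 14. [r5c5∈{3}] r5c5's peers cover all but 3. So r5c5=3.
Step 15. [r4c3∈{6}] only 6 remains possible at r4c3, so r4c3=6.

Answer: 6 2 4 1 5 3 / 1 3 5 4 2 6 / 4 1 3 5 6 2 / 2 5 6 3 1 4 / 5 4 2 6 3 1 / 3 6 1 2 4 5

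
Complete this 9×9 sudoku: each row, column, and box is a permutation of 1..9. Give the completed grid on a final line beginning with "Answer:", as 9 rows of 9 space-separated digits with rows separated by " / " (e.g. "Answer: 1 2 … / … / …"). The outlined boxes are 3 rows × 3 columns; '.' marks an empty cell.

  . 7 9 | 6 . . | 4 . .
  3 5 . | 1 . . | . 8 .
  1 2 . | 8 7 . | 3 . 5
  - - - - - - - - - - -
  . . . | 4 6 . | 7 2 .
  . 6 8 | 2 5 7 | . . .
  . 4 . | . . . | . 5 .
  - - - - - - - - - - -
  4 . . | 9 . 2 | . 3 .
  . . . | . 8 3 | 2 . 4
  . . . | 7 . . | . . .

Step 1. [r5c1∈{9}] nothing but 9 survives at r5c1, so r5c1=9.
Step 2. [r9c6∈{1,4,5,6}] col 6 places 6 nowhere but r9c6 ⇒ r9c6=6.
Step 3. [r5c7∈{1}] only 1 remains possible at r5c7, so r5c7=1.
Step 4. [r8c8∈{1,6,7,9}] across col 8, 7 lands solely at r8c8, so r8c8=7.
Step 5. [r7c5∈{1}] r7c5's peers cover all but 1 ⇒ r7c5=1.
Step 6. [r7c2∈{8}] nothing but 8 survives at r7c2 ⇒ r7c2=8.
Step 7. [r3c8∈{6,9}] r3c8 is the only open cell in col 8 admitting 6 ⇒ r3c8=6.
Step 8. [r3c6∈{4,9}] row 3 places 9 nowhere but r3c6 ⇒ r3c6=9.
Step 9. [r4c9∈{3,8,9}] across row 4, 9 lands solely at r4c9 ⇒ r4c9=9.
Step 10. [r6c4∈{3}] nothing but 3 survives at r6c4, so r6c4=3.
Step 11. [r7c9∈{6}] r7c9 has the single candidate 6. So r7c9=6.
Step 12. [r9c8∈{1,9}] across col 8, 9 lands solely at r9c8 ⇒ r9c8=9.
Step 13. [r9c9∈{1,8}] across box 9, 1 lands solely at r9c9, so r9c9=1.
Step 14. [r4c1∈{5}] r4c1 has the single candidate 5 ⇒ r4c1=5.
Step 15. [r7c7∈{5}] only 5 remains possible at r7c7 ⇒ r7c7=5.
Step 16. [r9c3∈{2,3,5}] across row 9, 5 lands solely at r9c3. So r9c3=5.
Step 17. [r6c3∈{1,2,7}] across col 3, 2 lands solely at r6c3, so r6c3=2.
Step 18. [r4c3∈{1,3}] in col 3, 3 fits only at r4c3 ⇒ r4c3=3.
Step 19. [r4c6∈{1,8}] 8 has one home in row 4: r4c6, so r4c6=8.
Step 20. [r2c6∈{4}] r2c6 has the single candidate 4. So r2c6=4.
Step 21. [r1c9∈{2}] only 2 remains possible at r1c9, so r1c9=2.
Step 22. [r8c3∈{1,6}] across col 3, 1 lands solely at r8c3 ⇒ r8c3=1.
Step 23. [r6c9∈{8}] only 8 remains possible at r6c9. So r6c9=8.
Step 24. [r9c1∈{2}] r9c1 is down to just 2, so r9c1=2.
Step 25. [r1c5∈{3}] r1c5's peers cover all but 3, so r1c5=3.
Step 26. [r2c7∈{9}] r2c7 has the single candidate 9 ⇒ r2c7=9.
Step 27. [r1c8∈{1}] r1c8 is down to just 1, so r1c8=1.
Step 28. [r5c8∈{4}] r5c8 is down to just 4, so r5c8=4.
Step 29. [r6c1∈{7}] only 7 remains possible at r6c1, so r6c1=7.
Step 30. [r8c4∈{5}] r8c4 has the single candidate 5, so r8c4=5.
Step 31. [r2c3∈{6}] r2c3 is down to just 6, so r2c3=6.
Step 32. [r2c9∈{7}] only 7 remains possible at r2c9 ⇒ r2c9=7.
Step 33. [r5c9∈{3}] r5c9 is down to just 3 ⇒ r5c9=3.
Step 34. [r9c2∈{3}] only 3 remains possible at r9c2 ⇒ r9c2=3.
Step 35. [r8c2∈{9}] r8c2 has the single candidate 9. So r8c2=9.
Step 36. [r1c6∈{5}] nothing but 5 survives at r1c6. So r1c6=5.
Step 37. [r2c5∈{2}] r2c5's peers cover all but 2, so r2c5=2.
Step 38. [r9c5∈{4}] r9c5's peers cover all but 4 ⇒ r9c5=4.
Step 39. [r4c2∈{1}] r4c2 is down to just 1. So r4c2=1.
Step 40. [r9c7∈{8}] only 8 remains possible at r9c7. So r9c7=8.
Step 41. [r8c1∈{6}] nothing but 6 survives at r8c1 ⇒ r8c1=6.
Step 42. [r6c7∈{6}] r6c7's peers cover all but 6 ⇒ r6c7=6.
Step 43. [r6c6∈{1}] r6c6 has the single candidate 1 ⇒ r6c6=1.
Step 44. [r3c3∈{4}] r3c3's peers cover all but 4, so r3c3=4.
Step 45. [r1c1∈{8}] only 8 remains possible at r1c1 ⇒ r1c1=8.
Step 46. [r7c3∈{7}] r7c3's peers cover all but 7. So r7c3=7.
Step 47. [r6c5∈{9}] r6c5 has the single candidate 9 ⇒ r6c5=9.

Answer: 8 7 9 6 3 5 4 1 2 / 3 5 6 1 2 4 9 8 7 / 1 2 4 8 7 9 3 6 5 / 5 1 3 4 6 8 7 2 9 / 9 6 8 2 5 7 1 4 3 / 7 4 2 3 9 1 6 5 8 / 4 8 7 9 1 2 5 3 6 / 6 9 1 5 8 3 2 7 4 / 2 3 5 7 4 6 8 9 1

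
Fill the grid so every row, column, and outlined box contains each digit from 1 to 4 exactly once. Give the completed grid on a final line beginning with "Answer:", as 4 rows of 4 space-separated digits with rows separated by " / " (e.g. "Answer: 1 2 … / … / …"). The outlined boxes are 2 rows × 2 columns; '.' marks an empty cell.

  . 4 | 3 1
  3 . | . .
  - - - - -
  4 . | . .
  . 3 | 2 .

Step 1. [r2c4∈{2,4}] across col 4, 2 lands solely at r2c4. So r2c4=2.
Step 2. [r4c1∈{1}] only 1 remains possible at r4c1. So r4c1=1.
Step 3. [r3c3∈{1}] r3c3 is down to just 1 ⇒ r3c3=1.
Step 4. [r3c4∈{3}] nothing but 3 survives at r3c4. So r3c4=3.
Step 5. [r3c2∈{2}] only 2 remains possible at r3c2, so r3c2=2.
Step 6. [r2c3∈{4}] nothing but 4 survives at r2c3 ⇒ r2c3=4.
Step 7. [r2c2∈{1}] r2c2 has the single candidate 1 ⇒ r2c2=1.
Step 8. [r4c4∈{4}] r4c4 is down to just 4 ⇒ r4c4=4.
Step 9. [r1c1∈{2}] only 2 remains possible at r1c1 ⇒ r1c1=2.

Answer: 2 4 3 1 / 3 1 4 2 / 4 2 1 3 / 1 3 2 4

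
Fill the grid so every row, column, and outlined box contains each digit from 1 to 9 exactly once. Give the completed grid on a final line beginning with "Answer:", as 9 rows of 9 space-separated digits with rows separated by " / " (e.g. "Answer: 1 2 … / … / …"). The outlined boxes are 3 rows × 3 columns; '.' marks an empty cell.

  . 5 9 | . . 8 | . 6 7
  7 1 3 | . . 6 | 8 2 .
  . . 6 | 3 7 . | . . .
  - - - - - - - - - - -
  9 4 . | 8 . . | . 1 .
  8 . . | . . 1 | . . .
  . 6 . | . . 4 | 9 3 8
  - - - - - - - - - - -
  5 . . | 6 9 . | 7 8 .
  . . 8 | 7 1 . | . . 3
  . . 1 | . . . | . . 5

Step 1. [r9c1∈{2,3,4,6}] col 1 places 3 nowhere but r9c1. So r9c1=3.
Step 2. [r7c2∈{2}] r7c2's peers cover all but 2, so r7c2=2.
Step 3. [r9c6∈{2}] r9c6 is down to just 2 ⇒ r9c6=2.
Step 4. [r6c3∈{2,5,7}] row 6 places 7 nowhere but r6c3 ⇒ r6c3=7.
Step 5. [r9c4∈{4}] r9c4 is down to just 4. So r9c4=4.
Step 6. [r8c7∈{2,4,6}] row 8 places 2 nowhere but r8c7 ⇒ r8c7=2.
Step 7. [r3c6∈{5,9}] col 6 places 9 nowhere but r3c6. So r3c6=9.
Step 8. [r3c1∈{2,4}] across row 3, 2 lands solely at r3c1, so r3c1=2.
Step 9. [r1c1∈{4}] r1c1's peers cover all but 4, so r1c1=4.
Step 10. [r8c8∈{4,9}] across row 8, 4 lands solely at r8c8 ⇒ r8c8=4.
Step 11. [r1c5∈{2}] only 2 remains possible at r1c5. So r1c5=2.
Step 12. [r6c5∈{5}] r6c5 has the single candidate 5 ⇒ r6c5=5.
Step 13. [r3c8∈{5}] r3c8 is down to just 5. So r3c8=5.
Step 14. [r9c7∈{6}] nothing but 6 survives at r9c7 ⇒ r9c7=6.
Step 15. [r4c7∈{5}] r4c7 has the single candidate 5, so r4c7=5.
Step 16. [r5c7∈{4}] r5c7's peers cover all but 4, so r5c7=4.
Step 17. [r3c7∈{1}] r3c7 has the single candidate 1, so r3c7=1.
Step 18. [r4c3∈{2}] r4c3 is down to just 2. So r4c3=2.
Step 19. [r5c9∈{2,6}] col 9 places 2 nowhere but r5c9. So r5c9=2.
Step 20. [r5c5∈{3,6}] across row 5, 6 lands solely at r5c5. So r5c5=6.
Step 21. [r3c9∈{4}] only 4 remains possible at r3c9 ⇒ r3c9=4.
Step 22. [r4c6∈{3,7}] 7 has one home in row 4: r4c6 ⇒ r4c6=7.
Step 23. [r9c8∈{9}] r9c8's peers cover all but 9 ⇒ r9c8=9.
Step 24. [r4c9∈{6}] only 6 remains possible at r4c9. So r4c9=6.
Step 25. [r1c4∈{1}] r1c4's peers cover all but 1 ⇒ r1c4=1.
Step 26. [r2c9∈{9}] nothing but 9 survives at r2c9. So r2c9=9.
Step 27. [r9c2∈{7}] nothing but 7 survives at r9c2. So r9c2=7.
Step 28. [r8c6∈{5}] r8c6 is down to just 5. So r8c6=5.
Step 29. [r9c5∈{8}] r9c5's peers cover all but 8, so r9c5=8.
Step 30. [r4c5∈{3}] only 3 remains possible at r4c5. So r4c5=3.
Step 31. [r2c5∈{4}] r2c5 is down to just 4 ⇒ r2c5=4.
Step 32. [r6c4∈{2}] r6c4 has the single candidate 2. So r6c4=2.
Step 33. [r1c7∈{3}] r1c7 is down to just 3 ⇒ r1c7=3.
Step 34. [r8c2∈{9}] r8c2's peers cover all but 9 ⇒ r8c2=9.
Step 35. [r7c6∈{3}] nothing but 3 survives at r7c6, so r7c6=3.
Step 36. [r5c4∈{9}] r5c4 is down to just 9. So r5c4=9.
Step 37. [r3c2∈{8}] r3c2's peers cover all but 8. So r3c2=8.
Step 38. [r2c4∈{5}] nothing but 5 survives at r2c4 ⇒ r2c4=5.
Step 39. [r7c9∈{1}] r7c9 has the single candidate 1. So r7c9=1.
Step 40. [r5c8∈{7}] r5c8 has the single candidate 7. So r5c8=7.
Step 41. [r5c3∈{5}] only 5 remains possible at r5c3, so r5c3=5.
Step 42. [r8c1∈{6}] r8c1 has the single candidate 6. So r8c1=6.
Step 43. [r5c2∈{3}] r5c2's peers cover all but 3. So r5c2=3.
Step 44. [r7c3∈{4}] nothing but 4 survives at r7c3 ⇒ r7c3=4.
Step 45. [r6c1∈{1}] r6c1's peers cover all but 1, so r6c1=1.

Answer: 4 5 9 1 2 8 3 6 7 / 7 1 3 5 4 6 8 2 9 / 2 8 6 3 7 9 1 5 4 / 9 4 2 8 3 7 5 1 6 / 8 3 5 9 6 1 4 7 2 / 1 6 7 2 5 4 9 3 8 / 5 2 4 6 9 3 7 8 1 / 6 9 8 7 1 5 2 4 3 / 3 7 1 4 8 2 6 9 5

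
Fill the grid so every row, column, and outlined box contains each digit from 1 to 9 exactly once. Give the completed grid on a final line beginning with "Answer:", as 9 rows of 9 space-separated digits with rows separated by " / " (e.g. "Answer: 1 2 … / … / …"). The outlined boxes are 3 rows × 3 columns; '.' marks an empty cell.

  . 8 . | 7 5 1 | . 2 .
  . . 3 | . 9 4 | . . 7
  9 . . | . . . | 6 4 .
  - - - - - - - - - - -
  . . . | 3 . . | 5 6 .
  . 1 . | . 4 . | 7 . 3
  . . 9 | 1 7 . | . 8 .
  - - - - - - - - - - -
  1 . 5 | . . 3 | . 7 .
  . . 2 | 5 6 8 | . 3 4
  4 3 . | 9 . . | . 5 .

Step 1. [r3c6∈{2}] r3c6 has the single candidate 2, so r3c6=2.
Step 2. [r6c9∈{2}] r6c9 is down to just 2 ⇒ r6c9=2.
Step 3. [r9c3∈{6,7,8}] across box 7, 8 lands solely at r9c3 ⇒ r9c3=8.
Step 4. [r5c3∈{6}] only 6 remains possible at r5c3, so r5c3=6.
Step 5. [r7c5∈{2}] r7c5 has the single candidate 2. So r7c5=2.
Step 6. [r8c7∈{1,9}] across row 8, 1 lands solely at r8c7 ⇒ r8c7=1.
Step 7. [r3c4∈{8}] r3c4's peers cover all but 8. So r3c4=8.
Step 8. [r5c1∈{2,5,8}] in row 5, 8 fits only at r5c1 ⇒ r5c1=8.
Step 9. [r7c2∈{6,9}] r7c2 is the only open cell in box 7 admitting 6. So r7c2=6.
Step 10. [r1c9∈{9}] r1c9 has the single candidate 9, so r1c9=9.
Step 11. [r8c1∈{7}] nothing but 7 survives at r8c1 ⇒ r8c1=7.
Step 12. [r3c9∈{1,5}] in col 9, 5 fits only at r3c9 ⇒ r3c9=5.
Step 13. [r3c2∈{7}] r3c2 has the single candidate 7 ⇒ r3c2=7.
Step 14. [r5c6∈{5,9}] r5c6 is the only open cell in row 5 admitting 5, so r5c6=5.
Step 15. [r4c1∈{2}] r4c1 has the single candidate 2 ⇒ r4c1=2.
Step 16. [r4c2∈{4}] r4c2's peers cover all but 4 ⇒ r4c2=4.
Step 17. [r6c2∈{5}] r6c2 is down to just 5 ⇒ r6c2=5.
Step 18. [r2c7∈{8}] r2c7 is down to just 8. So r2c7=8.
Step 19. [r2c1∈{5,6}] 5 has one home in row 2: r2c1. So r2c1=5.
Step 20. [r1c1∈{6}] r1c1 is down to just 6. So r1c1=6.
Step 21. [r9c5∈{1}] nothing but 1 survives at r9c5. So r9c5=1.
Step 22. [r2c2∈{2}] r2c2's peers cover all but 2 ⇒ r2c2=2.
Step 23. [r1c3∈{4}] r1c3's peers cover all but 4, so r1c3=4.
Step 24. [r6c6∈{6}] r6c6's peers cover all but 6. So r6c6=6.
Step 25. [r4c9∈{1}] r4c9 has the single candidate 1, so r4c9=1.
Step 26. [r5c8∈{9}] r5c8 is down to just 9 ⇒ r5c8=9.
Step 27. [r4c3∈{7}] r4c3 is down to just 7. So r4c3=7.
Step 28. [r2c8∈{1}] r2c8 has the single candidate 1. So r2c8=1.
Step 29. [r4c6∈{9}] r4c6 has the single candidate 9. So r4c6=9.
Step 30. [r3c5∈{3}] r3c5's peers cover all but 3, so r3c5=3.
Step 31. [r1c7∈{3}] r1c7 is down to just 3 ⇒ r1c7=3.
Step 32. [r9c6∈{7}] r9c6 is down to just 7, so r9c6=7.
Step 33. [r3c3∈{1}] only 1 remains possible at r3c3. So r3c3=1.
Step 34. [r6c7∈{4}] nothing but 4 survives at r6c7 ⇒ r6c7=4.
Step 35. [r7c4∈{4}] only 4 remains possible at r7c4, so r7c4=4.
Step 36. [r9c9∈{6}] only 6 remains possible at r9c9 ⇒ r9c9=6.
Step 37. [r6c1∈{3}] only 3 remains possible at r6c1, so r6c1=3.
Step 38. [r5c4∈{2}] r5c4 is down to just 2, so r5c4=2.
Step 39. [r7c9∈{8}] only 8 remains possible at r7c9. So r7c9=8.
Step 40. [r7c7∈{9}] r7c7 has the single candidate 9, so r7c7=9.
Step 41. [r4c5∈{8}] nothing but 8 survives at r4c5, so r4c5=8.
Step 42. [r8c2∈{9}] r8c2 is down to just 9 ⇒ r8c2=9.
Step 43. [r9c7∈{2}] r9c7 has the single candidate 2 ⇒ r9c7=2.
Step 44. [r2c4∈{6}] only 6 remains possible at r2c4 ⇒ r2c4=6.

Answer: 6 8 4 7 5 1 3 2 9 / 5 2 3 6 9 4 8 1 7 / 9 7 1 8 3 2 6 4 5 / 2 4 7 3 8 9 5 6 1 / 8 1 6 2 4 5 7 9 3 / 3 5 9 1 7 6 4 8 2 / 1 6 5 4 2 3 9 7 8 / 7 9 2 5 6 8 1 3 4 / 4 3 8 9 1 7 2 5 6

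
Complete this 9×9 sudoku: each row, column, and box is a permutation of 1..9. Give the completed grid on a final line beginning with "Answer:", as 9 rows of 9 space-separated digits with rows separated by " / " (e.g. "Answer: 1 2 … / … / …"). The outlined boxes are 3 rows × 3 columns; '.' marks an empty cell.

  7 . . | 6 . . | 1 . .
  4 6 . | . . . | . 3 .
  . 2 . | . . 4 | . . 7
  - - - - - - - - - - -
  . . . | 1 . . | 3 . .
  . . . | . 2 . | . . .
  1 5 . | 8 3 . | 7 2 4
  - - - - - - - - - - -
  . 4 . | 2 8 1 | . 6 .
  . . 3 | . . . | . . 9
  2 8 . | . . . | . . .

Step 1. [r7c7∈{5}] r7c7 has the single candidate 5, so r7c7=5.
Step 2. [r4c3∈{2,4,6,7,8,9}] 2 has one home in row 4: r4c3 ⇒ r4c3=2.
Step 3. [r4c5∈{4,5,6,7,9}] row 4 places 4 nowhere but r4c5, so r4c5=4.
Step 4. [r7c1∈{9}] only 9 remains possible at r7c1 ⇒ r7c1=9.
Step 5. [r1c8∈{4,5,8,9}] 4 has one home in row 1: r1c8, so r1c8=4.
Step 6. [r5c3∈{4,6,7,8,9}] 4 has one home in row 5: r5c3, so r5c3=4.
Step 7. [r3c7∈{6,8,9}] row 3 places 6 nowhere but r3c7, so r3c7=6.
Step 8. [r8c7∈{2,4,8}] 2 has one home in row 8: r8c7, so r8c7=2.
Step 9. [r8c8∈{1,7,8}] in row 8, 8 fits only at r8c8. So r8c8=8.
Step 10. [r9c8∈{1,7}] in col 8, 7 fits only at r9c8, so r9c8=7.
Step 11. [r8c4∈{4,5,7}] in row 8, 4 fits only at r8c4. So r8c4=4.
Step 12. [r9c9∈{1,3}] 1 has one home in box 9: r9c9 ⇒ r9c9=1.
Step 13. [r5c8∈{1,5,9}] in row 5, 1 fits only at r5c8. So r5c8=1.
Step 14. [r9c6∈{3,5,6,9}] within box 5, every 6-candidate lies in col 6 ⇒ r9c6≠6.
Step 15. [r8c6∈{5,6,7}] the only places for 6 in box 5 are along col 6 ⇒ r8c6≠6.
Step 16. [r3c1∈{3,5,8}] 8 in box 4 is pinned to col 1 ⇒ r3c1≠8.
Step 17. [r3c3∈{1,5,8,9}] r3c3 is the only open cell in row 3 admitting 8, so r3c3=8.
Step 18. [r2c3∈{1,5,9}] across col 3, 1 lands solely at r2c3 ⇒ r2c3=1.
Step 19. [r3c5∈{1,5,9}] 1 has one home in row 3: r3c5, so r3c5=1.
Step 20. [r1c2∈{3,9}] the pair r1c3,r1c5 in row 1 locks {5,9} between them. So r1c2≠9.
Step 21. [r1c3∈{5,9}] r1c3 is the only open cell in box 1 admitting 9. So r1c3=9.
Step 22. [r1c5∈{5}] nothing but 5 survives at r1c5 ⇒ r1c5=5.
Step 23. [r6c6∈{6,9}] across row 6, 9 lands solely at r6c6, so r6c6=9.
Step 24. [r2c9∈{2,5,8}] 5 has one home in row 2: r2c9. So r2c9=5.
Step 25. [r9c3∈{5,6}] r9c3 is the only open cell in col 3 admitting 5, so r9c3=5.
Step 26. [r8c6∈{5,7}] in row 8, 5 fits only at r8c6. So r8c6=5.
Step 27. [r8c5∈{6,7}] box 8 places 7 nowhere but r8c5, so r8c5=7.
Step 28. [r2c5∈{9}] r2c5's peers cover all but 9. So r2c5=9.
Step 29. [r1c2∈{3}] r1c2 has the single candidate 3. So r1c2=3.
Step 30. [r2c6∈{2,7,8}] in row 2, 2 fits only at r2c6 ⇒ r2c6=2.
Step 31. [r5c7∈{8,9}] r5c7 is the only open cell in col 7 admitting 9 ⇒ r5c7=9.
Step 32. [r5c2∈{7}] r5c2 is down to just 7, so r5c2=7.
Step 33. [r5c6∈{6}] nothing but 6 survives at r5c6. So r5c6=6.
Step 34. [r5c9∈{8}] only 8 remains possible at r5c9, so r5c9=8.
Step 35. [r9c6∈{3}] r9c6 is down to just 3 ⇒ r9c6=3.
Step 36. [r6c3∈{6}] nothing but 6 survives at r6c3, so r6c3=6.
Step 37. [r3c8∈{9}] only 9 remains possible at r3c8 ⇒ r3c8=9.
Step 38. [r9c4∈{9}] r9c4's peers cover all but 9, so r9c4=9.
Step 39. [r4c9∈{6}] r4c9 has the single candidate 6. So r4c9=6.
Step 40. [r3c4∈{3}] nothing but 3 survives at r3c4 ⇒ r3c4=3.
Step 41. [r7c3∈{7}] r7c3 has the single candidate 7 ⇒ r7c3=7.
Step 42. [r9c5∈{6}] nothing but 6 survives at r9c5. So r9c5=6.
Step 43. [r5c4∈{5}] r5c4 is down to just 5 ⇒ r5c4=5.
Step 44. [r8c1∈{6}] r8c1 has the single candidate 6, so r8c1=6.
Step 45. [r2c4∈{7}] r2c4 has the single candidate 7. So r2c4=7.
Step 46. [r5c1∈{3}] r5c1's peers cover all but 3. So r5c1=3.
Step 47. [r1c6∈{8}] r1c6 is down to just 8. So r1c6=8.
Step 48. [r4c1∈{8}] only 8 remains possible at r4c1, so r4c1=8.
Step 49. [r2c7∈{8}] only 8 remains possible at r2c7, so r2c7=8.
Step 50. [r4c2∈{9}] nothing but 9 survives at r4c2 ⇒ r4c2=9.
Step 51. [r1c9∈{2}] r1c9 is down to just 2. So r1c9=2.
Step 52. [r7c9∈{3}] nothing but 3 survives at r7c9. So r7c9=3.
Step 53. [r9c7∈{4}] r9c7 has the single candidate 4. So r9c7=4.
Step 54. [r4c6∈{7}] r4c6 has the single candidate 7 ⇒ r4c6=7.
Step 55. [r4c8∈{5}] only 5 remains possible at r4c8 ⇒ r4c8=5.
Step 56. [r8c2∈{1}] r8c2's peers cover all but 1 ⇒ r8c2=1.
Step 57. [r3c1∈{5}] r3c1's peers cover all but 5 ⇒ r3c1=5.

Answer: 7 3 9 6 5 8 1 4 2 / 4 6 1 7 9 2 8 3 5 / 5 2 8 3 1 4 6 9 7 / 8 9 2 1 4 7 3 5 6 / 3 7 4 5 2 6 9 1 8 / 1 5 6 8 3 9 7 2 4 / 9 4 7 2 8 1 5 6 3 / 6 1 3 4 7 5 2 8 9 / 2 8 5 9 6 3 4 7 1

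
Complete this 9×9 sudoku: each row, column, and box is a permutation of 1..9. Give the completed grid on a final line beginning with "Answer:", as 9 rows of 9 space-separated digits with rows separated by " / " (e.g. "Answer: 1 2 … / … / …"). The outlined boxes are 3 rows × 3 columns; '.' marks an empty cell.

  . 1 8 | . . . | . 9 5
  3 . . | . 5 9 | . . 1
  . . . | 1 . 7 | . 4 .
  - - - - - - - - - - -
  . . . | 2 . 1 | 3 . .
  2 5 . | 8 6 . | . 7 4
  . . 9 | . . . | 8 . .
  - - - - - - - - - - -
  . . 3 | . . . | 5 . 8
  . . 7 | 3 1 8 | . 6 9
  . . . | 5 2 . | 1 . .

Step 1. [r7c4∈{4,6,7,9}] in col 4, 9 fits only at r7c4, so r7c4=9.
Step 2. [r6c2∈{3,4,6,7}] r6c2 is the only open cell in col 2 admitting 3, so r6c2=3.
Step 3. [r4c9∈{6}] r4c9 has the single candidate 6. So r4c9=6.
Step 4. [r6c1∈{1,4,6,7}] row 6 places 6 nowhere but r6c1. So r6c1=6.
Step 5. [r4c3∈{4}] r4c3's peers cover all but 4, so r4c3=4.
Step 6. [r9c3∈{6}] r9c3 is down to just 6, so r9c3=6.
Step 7. [r9c6∈{4}] r9c6 is down to just 4, so r9c6=4.
Step 8. [r2c3∈{2}] only 2 remains possible at r2c3, so r2c3=2.
Step 9. [r7c8∈{2}] r7c8 has the single candidate 2 ⇒ r7c8=2.
Step 10. [r7c2∈{4}] r7c2's peers cover all but 4. So r7c2=4.
Step 11. [r2c4∈{4,6}] 4 has one home in row 2: r2c4 ⇒ r2c4=4.
Step 12. [r3c9∈{2,3}] across box 3, 3 lands solely at r3c9 ⇒ r3c9=3.
Step 13. [r1c6∈{2,3,6}] col 6 places 2 nowhere but r1c6. So r1c6=2.
Step 14. [r6c4∈{7}] nothing but 7 survives at r6c4 ⇒ r6c4=7.
Step 15. [r3c3∈{5}] r3c3 has the single candidate 5 ⇒ r3c3=5.
Step 16. [r3c1∈{9}] nothing but 9 survives at r3c1, so r3c1=9.
Step 17. [r3c2∈{6}] r3c2 has the single candidate 6. So r3c2=6.
Step 18. [r2c2∈{7}] r2c2 has the single candidate 7, so r2c2=7.
Step 19. [r4c2∈{8}] r4c2's peers cover all but 8, so r4c2=8.
Step 20. [r6c6∈{5}] r6c6's peers cover all but 5. So r6c6=5.
Step 21. [r1c4∈{6}] r1c4 has the single candidate 6 ⇒ r1c4=6.
Step 22. [r5c3∈{1}] nothing but 1 survives at r5c3, so r5c3=1.
Step 23. [r7c5∈{7}] only 7 remains possible at r7c5, so r7c5=7.
Step 24. [r8c1∈{5}] only 5 remains possible at r8c1, so r8c1=5.
Step 25. [r3c7∈{2}] nothing but 2 survives at r3c7 ⇒ r3c7=2.
Step 26. [r3c5∈{8}] only 8 remains possible at r3c5 ⇒ r3c5=8.
Step 27. [r1c1∈{4}] nothing but 4 survives at r1c1, so r1c1=4.
Step 28. [r8c2∈{2}] nothing but 2 survives at r8c2. So r8c2=2.
Step 29. [r5c7∈{9}] r5c7 is down to just 9. So r5c7=9.
Step 30. [r7c6∈{6}] nothing but 6 survives at r7c6 ⇒ r7c6=6.
Step 31. [r2c8∈{8}] nothing but 8 survives at r2c8, so r2c8=8.
Step 32. [r9c2∈{9}] only 9 remains possible at r9c2. So r9c2=9.
Step 33. [r9c9∈{7}] r9c9's peers cover all but 7 ⇒ r9c9=7.
Step 34. [r4c8∈{5}] only 5 remains possible at r4c8 ⇒ r4c8=5.
Step 35. [r8c7∈{4}] r8c7 has the single candidate 4, so r8c7=4.
Step 36. [r7c1∈{1}] only 1 remains possible at r7c1, so r7c1=1.
Step 37. [r1c7∈{7}] r1c7's peers cover all but 7. So r1c7=7.
Step 38. [r6c9∈{2}] only 2 remains possible at r6c9, so r6c9=2.
Step 39. [r6c5∈{4}] r6c5 is down to just 4, so r6c5=4.
Step 40. [r5c6∈{3}] only 3 remains possible at r5c6, so r5c6=3.
Step 41. [r2c7∈{6}] r2c7's peers cover all but 6, so r2c7=6.
Step 42. [r1c5∈{3}] r1c5's peers cover all but 3, so r1c5=3.
Step 43. [r9c8∈{3}] r9c8's peers cover all but 3. So r9c8=3.
Step 44. [r6c8∈{1}] r6c8 is down to just 1, so r6c8=1.
Step 45. [r9c1∈{8}] nothing but 8 survives at r9c1, so r9c1=8.
Step 46. [r4c1∈{7}] nothing but 7 survives at r4c1, so r4c1=7.
Step 47. [r4c5∈{9}] r4c5 is down to just 9 ⇒ r4c5=9.

Answer: 4 1 8 6 3 2 7 9 5 / 3 7 2 4 5 9 6 8 1 / 9 6 5 1 8 7 2 4 3 / 7 8 4 2 9 1 3 5 6 / 2 5 1 8 6 3 9 7 4 / 6 3 9 7 4 5 8 1 2 / 1 4 3 9 7 6 5 2 8 / 5 2 7 3 1 8 4 6 9 / 8 9 6 5 2 4 1 3 7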